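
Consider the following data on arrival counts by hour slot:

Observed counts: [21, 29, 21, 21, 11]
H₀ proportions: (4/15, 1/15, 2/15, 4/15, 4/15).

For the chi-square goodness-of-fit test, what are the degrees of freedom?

df = k − 1 = 5 − 1 = 4

degrees of freedom = 4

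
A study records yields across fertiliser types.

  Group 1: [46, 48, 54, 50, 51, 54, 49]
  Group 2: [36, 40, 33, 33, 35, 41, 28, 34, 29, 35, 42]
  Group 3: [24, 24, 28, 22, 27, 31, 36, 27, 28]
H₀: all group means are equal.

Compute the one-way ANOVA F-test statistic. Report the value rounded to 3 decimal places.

test statistic = 62.932

Group means [50.29, 35.09, 27.44], grand mean 36.481
SSB = Σnᵢ(x̄ᵢ−x̄)² = 2090.181; SSW = ΣΣ(x−x̄ᵢ)² = 398.560
MSB = 2090.181/2 = 1045.0904; MSW = 398.560/24 = 16.6067
F = MSB/MSW = 62.9320
df = (2, 24)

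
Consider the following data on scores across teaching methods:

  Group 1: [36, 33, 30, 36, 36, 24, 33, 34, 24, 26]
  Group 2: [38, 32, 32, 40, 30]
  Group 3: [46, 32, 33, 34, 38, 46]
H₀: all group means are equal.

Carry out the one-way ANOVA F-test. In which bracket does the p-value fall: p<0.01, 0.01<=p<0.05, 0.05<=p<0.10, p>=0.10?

Group means [31.20, 34.40, 38.17], grand mean 33.952
SSB = Σnᵢ(x̄ᵢ−x̄)² = 183.319; SSW = ΣΣ(x−x̄ᵢ)² = 495.633
MSB = 183.319/2 = 91.6595; MSW = 495.633/18 = 27.5352
F = MSB/MSW = 3.3288
df = (2, 18)
p-value (upper-tail) = 0.05887
→ bracket: 0.05<=p<0.10

p-value bracket: 0.05<=p<0.10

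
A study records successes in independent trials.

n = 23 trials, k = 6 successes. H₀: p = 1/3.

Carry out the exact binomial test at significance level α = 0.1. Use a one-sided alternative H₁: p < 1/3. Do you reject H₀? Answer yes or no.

reject H₀: no

Exact binomial: n=23, k=6, p₀=1/3=0.3333
P(X≤6) from Σ C(n,i)·p₀^i·(1−p₀)^(n−i)
p-value (one-sided, H₁ less) = 0.31003
At α=0.1: p ≥ α → fail to reject H₀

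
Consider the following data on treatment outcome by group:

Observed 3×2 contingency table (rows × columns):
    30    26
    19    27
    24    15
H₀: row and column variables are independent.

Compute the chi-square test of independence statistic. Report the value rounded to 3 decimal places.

Row totals [56, 46, 39], col totals [73, 68], n=141
χ² = (30−28.99)²/28.99 + (26−27.01)²/27.01 + (19−23.82)²/23.82 + (27−22.18)²/22.18 + (24−20.19)²/20.19 + (15−18.81)²/18.81 = 3.5811
df = 2

test statistic = 3.581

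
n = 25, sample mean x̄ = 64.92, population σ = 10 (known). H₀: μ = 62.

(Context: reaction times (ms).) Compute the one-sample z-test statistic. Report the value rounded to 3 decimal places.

SE = σ/√n = 10/√25 = 2.0000
z = (x̄−μ₀)/SE = (64.92−62)/2.0000 = 1.4600

test statistic = 1.460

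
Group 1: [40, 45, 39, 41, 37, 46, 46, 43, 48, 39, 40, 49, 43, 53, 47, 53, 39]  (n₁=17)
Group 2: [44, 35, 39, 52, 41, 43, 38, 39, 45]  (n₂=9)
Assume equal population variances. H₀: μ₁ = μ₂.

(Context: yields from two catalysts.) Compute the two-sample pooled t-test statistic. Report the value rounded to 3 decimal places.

x̄₁=44.000, s₁=4.924, n₁=17
x̄₂=41.778, s₂=4.969, n₂=9
s_p² = [16·4.924² + 8·4.969²]/24 = 24.3981
SE = √(s_p²·(1/17+1/9)) = 2.0362
t = (44.000−41.778)/2.0362 = 1.0914
df = 24

test statistic = 1.091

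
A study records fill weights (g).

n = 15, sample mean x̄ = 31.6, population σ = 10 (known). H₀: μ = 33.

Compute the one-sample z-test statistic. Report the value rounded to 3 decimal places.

SE = σ/√n = 10/√15 = 2.5820
z = (x̄−μ₀)/SE = (31.6−33)/2.5820 = -0.5422

test statistic = -0.542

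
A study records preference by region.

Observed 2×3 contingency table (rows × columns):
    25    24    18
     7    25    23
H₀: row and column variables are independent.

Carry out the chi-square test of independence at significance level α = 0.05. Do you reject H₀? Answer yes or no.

Row totals [67, 55], col totals [32, 49, 41], n=122
χ² = (25−17.57)²/17.57 + (24−26.91)²/26.91 + (18−22.52)²/22.52 + (7−14.43)²/14.43 + (25−22.09)²/22.09 + (23−18.48)²/18.48 = 9.6684
df = 2
p-value (upper-tail) = 0.00795
At α=0.05: p < α → reject H₀

reject H₀: yes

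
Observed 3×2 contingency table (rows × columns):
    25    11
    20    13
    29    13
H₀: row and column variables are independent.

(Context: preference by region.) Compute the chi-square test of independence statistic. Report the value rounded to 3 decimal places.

test statistic = 0.778

Row totals [36, 33, 42], col totals [74, 37], n=111
χ² = (25−24.00)²/24.00 + (11−12.00)²/12.00 + (20−22.00)²/22.00 + (13−11.00)²/11.00 + (29−28.00)²/28.00 + (13−14.00)²/14.00 = 0.7776
df = 2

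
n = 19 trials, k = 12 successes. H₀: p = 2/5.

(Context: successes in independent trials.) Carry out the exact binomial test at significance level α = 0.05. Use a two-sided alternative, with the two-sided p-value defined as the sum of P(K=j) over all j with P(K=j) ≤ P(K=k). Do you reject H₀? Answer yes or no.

reject H₀: no

Exact binomial: n=19, k=12, p₀=2/5=0.4000
P(X=j) = C(n,j)·p₀^j·(1−p₀)^(n−j); p = Σ P(X=j) over j with P(X=j) ≤ P(X=12)
p-value (two-sided) = 0.05819
At α=0.05: p ≥ α → fail to reject H₀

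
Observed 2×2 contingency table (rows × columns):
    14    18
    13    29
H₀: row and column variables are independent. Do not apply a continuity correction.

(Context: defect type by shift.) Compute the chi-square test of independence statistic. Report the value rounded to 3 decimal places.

test statistic = 1.284

Row totals [32, 42], col totals [27, 47], n=74
χ² = (14−11.68)²/11.68 + (18−20.32)²/20.32 + (13−15.32)²/15.32 + (29−26.68)²/26.68 = 1.2836
df = 1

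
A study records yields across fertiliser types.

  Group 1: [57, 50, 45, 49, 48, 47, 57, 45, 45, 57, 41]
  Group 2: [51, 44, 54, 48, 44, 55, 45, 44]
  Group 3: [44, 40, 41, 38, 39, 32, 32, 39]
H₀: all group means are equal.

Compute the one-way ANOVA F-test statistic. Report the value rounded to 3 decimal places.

test statistic = 13.147

Group means [49.18, 48.12, 38.12], grand mean 45.593
SSB = Σnᵢ(x̄ᵢ−x̄)² = 639.132; SSW = ΣΣ(x−x̄ᵢ)² = 583.386
MSB = 639.132/2 = 319.5661; MSW = 583.386/24 = 24.3078
F = MSB/MSW = 13.1467
df = (2, 24)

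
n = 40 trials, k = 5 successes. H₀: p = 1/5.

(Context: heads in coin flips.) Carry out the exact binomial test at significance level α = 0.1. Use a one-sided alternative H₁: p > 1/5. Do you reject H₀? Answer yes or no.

reject H₀: no

Exact binomial: n=40, k=5, p₀=1/5=0.2000
P(X≥5) from Σ C(n,i)·p₀^i·(1−p₀)^(n−i)
p-value (one-sided, H₁ greater) = 0.92409
At α=0.1: p ≥ α → fail to reject H₀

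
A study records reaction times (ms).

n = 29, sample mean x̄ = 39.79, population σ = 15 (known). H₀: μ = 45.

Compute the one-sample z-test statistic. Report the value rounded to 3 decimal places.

SE = σ/√n = 15/√29 = 2.7854
z = (x̄−μ₀)/SE = (39.79−45)/2.7854 = -1.8704

test statistic = -1.870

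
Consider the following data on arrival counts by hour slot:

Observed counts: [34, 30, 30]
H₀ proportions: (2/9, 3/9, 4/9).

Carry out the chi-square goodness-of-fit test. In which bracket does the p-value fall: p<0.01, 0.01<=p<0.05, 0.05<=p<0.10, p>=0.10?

p-value bracket: p<0.01

n = 94; E_i = n·p_i = [20.89, 31.33, 41.78]
χ² = (34−20.89)²/20.89 + (30−31.33)²/31.33 + (30−41.78)²/41.78 = 11.6064
df = 2
p-value (upper-tail) = 0.00302
→ bracket: p<0.01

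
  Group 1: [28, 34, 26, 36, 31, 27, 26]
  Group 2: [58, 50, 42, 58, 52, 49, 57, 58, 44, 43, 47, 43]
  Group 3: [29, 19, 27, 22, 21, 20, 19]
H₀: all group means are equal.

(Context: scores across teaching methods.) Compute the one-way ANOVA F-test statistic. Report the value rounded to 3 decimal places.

test statistic = 69.622

Group means [29.71, 50.08, 22.43], grand mean 37.154
SSB = Σnᵢ(x̄ᵢ−x̄)² = 3911.325; SSW = ΣΣ(x−x̄ᵢ)² = 646.060
MSB = 3911.325/2 = 1955.6625; MSW = 646.060/23 = 28.0895
F = MSB/MSW = 69.6224
df = (2, 23)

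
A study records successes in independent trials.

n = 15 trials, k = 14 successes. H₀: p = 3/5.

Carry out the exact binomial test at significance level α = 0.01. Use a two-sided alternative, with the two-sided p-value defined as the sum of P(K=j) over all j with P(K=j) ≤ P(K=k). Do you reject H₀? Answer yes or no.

reject H₀: yes

Exact binomial: n=15, k=14, p₀=3/5=0.6000
P(X=j) = C(n,j)·p₀^j·(1−p₀)^(n−j); p = Σ P(X=j) over j with P(X=j) ≤ P(X=14)
p-value (two-sided) = 0.00710
At α=0.01: p < α → reject H₀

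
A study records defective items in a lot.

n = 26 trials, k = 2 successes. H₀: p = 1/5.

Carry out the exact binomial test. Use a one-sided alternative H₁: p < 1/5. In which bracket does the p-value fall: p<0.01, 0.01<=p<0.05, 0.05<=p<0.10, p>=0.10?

Exact binomial: n=26, k=2, p₀=1/5=0.2000
P(X≤2) from Σ C(n,i)·p₀^i·(1−p₀)^(n−i)
p-value (one-sided, H₁ less) = 0.08406
→ bracket: 0.05<=p<0.10

p-value bracket: 0.05<=p<0.10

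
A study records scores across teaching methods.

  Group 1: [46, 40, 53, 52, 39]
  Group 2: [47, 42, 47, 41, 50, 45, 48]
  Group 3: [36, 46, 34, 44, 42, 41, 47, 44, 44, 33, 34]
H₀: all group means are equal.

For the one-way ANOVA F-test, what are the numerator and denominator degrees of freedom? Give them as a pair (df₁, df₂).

k = 3 groups, N = 23 total
df = (k−1, N−k) = (3−1, 23−3) = (2, 20)

degrees of freedom = [2, 20]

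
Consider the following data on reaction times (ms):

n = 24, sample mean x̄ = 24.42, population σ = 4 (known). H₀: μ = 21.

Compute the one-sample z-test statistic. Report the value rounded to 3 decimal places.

SE = σ/√n = 4/√24 = 0.8165
z = (x̄−μ₀)/SE = (24.42−21)/0.8165 = 4.1886

test statistic = 4.189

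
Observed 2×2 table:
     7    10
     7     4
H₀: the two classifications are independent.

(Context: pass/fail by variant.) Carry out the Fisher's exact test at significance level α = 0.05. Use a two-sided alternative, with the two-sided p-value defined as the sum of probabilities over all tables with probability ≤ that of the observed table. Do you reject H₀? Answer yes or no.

reject H₀: no

Margins: r₁=17, r₂=11, c₁=14, c₂=14, n=28
p_obs = C(17,7)·C(11,7)/C(28,14); sum pmf over tables with pmf ≤ p_obs
p-value (two-sided) = 0.44007
At α=0.05: p ≥ α → fail to reject H₀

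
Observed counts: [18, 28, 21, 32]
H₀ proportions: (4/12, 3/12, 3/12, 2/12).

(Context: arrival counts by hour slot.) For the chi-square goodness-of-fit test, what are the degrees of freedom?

degrees of freedom = 3

df = k − 1 = 4 − 1 = 3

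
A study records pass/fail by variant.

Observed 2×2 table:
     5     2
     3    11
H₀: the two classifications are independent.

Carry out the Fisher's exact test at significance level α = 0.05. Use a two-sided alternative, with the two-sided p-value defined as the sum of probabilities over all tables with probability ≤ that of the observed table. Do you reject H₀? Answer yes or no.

reject H₀: no

Margins: r₁=7, r₂=14, c₁=8, c₂=13, n=21
p_obs = C(7,5)·C(14,3)/C(21,8); sum pmf over tables with pmf ≤ p_obs
p-value (two-sided) = 0.05552
At α=0.05: p ≥ α → fail to reject H₀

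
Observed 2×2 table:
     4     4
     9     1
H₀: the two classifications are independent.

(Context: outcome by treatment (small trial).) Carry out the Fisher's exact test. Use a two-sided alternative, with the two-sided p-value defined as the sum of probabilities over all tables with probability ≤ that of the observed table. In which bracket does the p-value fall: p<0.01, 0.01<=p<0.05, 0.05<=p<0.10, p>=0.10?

p-value bracket: p>=0.10

Margins: r₁=8, r₂=10, c₁=13, c₂=5, n=18
p_obs = C(8,4)·C(10,9)/C(18,13); sum pmf over tables with pmf ≤ p_obs
p-value (two-sided) = 0.11765
→ bracket: p>=0.10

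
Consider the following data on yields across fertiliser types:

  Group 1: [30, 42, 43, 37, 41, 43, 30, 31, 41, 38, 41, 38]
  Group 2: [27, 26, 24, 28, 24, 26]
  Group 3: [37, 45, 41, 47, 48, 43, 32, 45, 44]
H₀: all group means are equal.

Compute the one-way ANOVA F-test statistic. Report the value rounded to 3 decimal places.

test statistic = 24.958

Group means [37.92, 25.83, 42.44], grand mean 36.741
SSB = Σnᵢ(x̄ᵢ−x̄)² = 1023.213; SSW = ΣΣ(x−x̄ᵢ)² = 491.972
MSB = 1023.213/2 = 511.6065; MSW = 491.972/24 = 20.4988
F = MSB/MSW = 24.9578
df = (2, 24)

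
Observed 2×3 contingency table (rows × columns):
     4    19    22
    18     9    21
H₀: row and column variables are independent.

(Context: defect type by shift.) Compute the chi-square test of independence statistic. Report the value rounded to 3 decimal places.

Row totals [45, 48], col totals [22, 28, 43], n=93
χ² = (4−10.65)²/10.65 + (19−13.55)²/13.55 + (22−20.81)²/20.81 + (18−11.35)²/11.35 + (9−14.45)²/14.45 + (21−22.19)²/22.19 = 12.4199
df = 2

test statistic = 12.420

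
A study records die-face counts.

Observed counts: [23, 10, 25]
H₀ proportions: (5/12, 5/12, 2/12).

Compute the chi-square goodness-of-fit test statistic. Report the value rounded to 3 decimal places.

n = 58; E_i = n·p_i = [24.17, 24.17, 9.67]
χ² = (23−24.17)²/24.17 + (10−24.17)²/24.17 + (25−9.67)²/9.67 = 32.6828
df = 2

test statistic = 32.683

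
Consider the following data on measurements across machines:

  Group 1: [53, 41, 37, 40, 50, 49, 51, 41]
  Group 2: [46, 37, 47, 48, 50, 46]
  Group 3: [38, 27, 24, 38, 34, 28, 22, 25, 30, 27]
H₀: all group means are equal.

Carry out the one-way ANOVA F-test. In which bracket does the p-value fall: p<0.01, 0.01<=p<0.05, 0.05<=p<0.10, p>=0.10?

Group means [45.25, 45.67, 29.30], grand mean 38.708
SSB = Σnᵢ(x̄ᵢ−x̄)² = 1518.025; SSW = ΣΣ(x−x̄ᵢ)² = 648.933
MSB = 1518.025/2 = 759.0125; MSW = 648.933/21 = 30.9016
F = MSB/MSW = 24.5622
df = (2, 21)
p-value (upper-tail) = 0.00000
→ bracket: p<0.01

p-value bracket: p<0.01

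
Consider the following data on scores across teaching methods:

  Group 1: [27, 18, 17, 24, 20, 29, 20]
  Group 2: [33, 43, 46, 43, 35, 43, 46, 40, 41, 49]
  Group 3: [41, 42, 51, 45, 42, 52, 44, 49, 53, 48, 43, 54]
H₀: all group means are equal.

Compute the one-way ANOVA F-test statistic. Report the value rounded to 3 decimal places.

Group means [22.14, 41.90, 47.00], grand mean 39.241
SSB = Σnᵢ(x̄ᵢ−x̄)² = 2839.553; SSW = ΣΣ(x−x̄ᵢ)² = 591.757
MSB = 2839.553/2 = 1419.7766; MSW = 591.757/26 = 22.7599
F = MSB/MSW = 62.3806
df = (2, 26)

test statistic = 62.381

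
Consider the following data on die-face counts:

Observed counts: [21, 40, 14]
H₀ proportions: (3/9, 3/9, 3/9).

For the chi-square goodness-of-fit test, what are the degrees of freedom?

degrees of freedom = 2

df = k − 1 = 3 − 1 = 2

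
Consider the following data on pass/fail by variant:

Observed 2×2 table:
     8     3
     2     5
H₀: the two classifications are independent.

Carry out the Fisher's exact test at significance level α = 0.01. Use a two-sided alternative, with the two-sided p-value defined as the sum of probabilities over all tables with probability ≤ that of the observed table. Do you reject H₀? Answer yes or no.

Margins: r₁=11, r₂=7, c₁=10, c₂=8, n=18
p_obs = C(11,8)·C(7,2)/C(18,10); sum pmf over tables with pmf ≤ p_obs
p-value (two-sided) = 0.14480
At α=0.01: p ≥ α → fail to reject H₀

reject H₀: no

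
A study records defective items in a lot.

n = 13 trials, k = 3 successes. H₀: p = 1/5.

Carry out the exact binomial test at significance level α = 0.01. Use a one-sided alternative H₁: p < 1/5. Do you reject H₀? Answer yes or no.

Exact binomial: n=13, k=3, p₀=1/5=0.2000
P(X≤3) from Σ C(n,i)·p₀^i·(1−p₀)^(n−i)
p-value (one-sided, H₁ less) = 0.74732
At α=0.01: p ≥ α → fail to reject H₀

reject H₀: no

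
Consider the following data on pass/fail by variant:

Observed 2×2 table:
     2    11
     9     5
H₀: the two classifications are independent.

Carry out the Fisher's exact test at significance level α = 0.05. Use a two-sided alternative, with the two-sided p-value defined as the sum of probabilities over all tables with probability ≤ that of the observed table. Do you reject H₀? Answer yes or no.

Margins: r₁=13, r₂=14, c₁=11, c₂=16, n=27
p_obs = C(13,2)·C(14,9)/C(27,11); sum pmf over tables with pmf ≤ p_obs
p-value (two-sided) = 0.01831
At α=0.05: p < α → reject H₀

reject H₀: yes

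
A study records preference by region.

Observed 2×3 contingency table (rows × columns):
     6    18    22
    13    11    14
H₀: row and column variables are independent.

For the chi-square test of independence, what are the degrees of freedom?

df = (r−1)(c−1) = (2−1)·(3−1) = 2

degrees of freedom = 2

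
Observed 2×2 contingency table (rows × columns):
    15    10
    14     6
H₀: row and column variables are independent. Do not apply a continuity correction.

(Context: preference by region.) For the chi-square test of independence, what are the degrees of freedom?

df = (r−1)(c−1) = (2−1)·(2−1) = 1

degrees of freedom = 1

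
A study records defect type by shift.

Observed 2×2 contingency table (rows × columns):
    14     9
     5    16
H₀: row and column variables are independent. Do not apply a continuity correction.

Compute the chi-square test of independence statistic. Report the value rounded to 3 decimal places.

Row totals [23, 21], col totals [19, 25], n=44
χ² = (14−9.93)²/9.93 + (9−13.07)²/13.07 + (5−9.07)²/9.07 + (16−11.93)²/11.93 = 6.1449
df = 1

test statistic = 6.145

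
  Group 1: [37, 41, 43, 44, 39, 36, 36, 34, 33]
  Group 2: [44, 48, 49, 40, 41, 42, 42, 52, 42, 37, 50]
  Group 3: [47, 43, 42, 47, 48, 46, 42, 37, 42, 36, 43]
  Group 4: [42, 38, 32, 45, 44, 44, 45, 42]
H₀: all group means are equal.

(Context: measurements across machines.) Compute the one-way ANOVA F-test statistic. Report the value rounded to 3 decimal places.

Group means [38.11, 44.27, 43.00, 41.50], grand mean 41.923
SSB = Σnᵢ(x̄ᵢ−x̄)² = 205.699; SSW = ΣΣ(x−x̄ᵢ)² = 641.071
MSB = 205.699/3 = 68.5662; MSW = 641.071/35 = 18.3163
F = MSB/MSW = 3.7434
df = (3, 35)

test statistic = 3.743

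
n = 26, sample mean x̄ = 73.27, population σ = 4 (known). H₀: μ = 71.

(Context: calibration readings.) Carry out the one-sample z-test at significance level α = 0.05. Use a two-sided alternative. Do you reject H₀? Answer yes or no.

SE = σ/√n = 4/√26 = 0.7845
z = (x̄−μ₀)/SE = (73.27−71)/0.7845 = 2.8937
p-value (two-sided) = 0.00381
At α=0.05: p < α → reject H₀

reject H₀: yes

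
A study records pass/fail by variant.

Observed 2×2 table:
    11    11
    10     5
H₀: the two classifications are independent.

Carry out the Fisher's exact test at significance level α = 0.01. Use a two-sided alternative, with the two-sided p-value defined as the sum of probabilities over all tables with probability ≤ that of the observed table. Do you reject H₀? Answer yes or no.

Margins: r₁=22, r₂=15, c₁=21, c₂=16, n=37
p_obs = C(22,11)·C(15,10)/C(37,21); sum pmf over tables with pmf ≤ p_obs
p-value (two-sided) = 0.50004
At α=0.01: p ≥ α → fail to reject H₀

reject H₀: no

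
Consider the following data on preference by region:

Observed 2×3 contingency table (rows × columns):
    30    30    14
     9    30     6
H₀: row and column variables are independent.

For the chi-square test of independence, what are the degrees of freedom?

df = (r−1)(c−1) = (2−1)·(3−1) = 2

degrees of freedom = 2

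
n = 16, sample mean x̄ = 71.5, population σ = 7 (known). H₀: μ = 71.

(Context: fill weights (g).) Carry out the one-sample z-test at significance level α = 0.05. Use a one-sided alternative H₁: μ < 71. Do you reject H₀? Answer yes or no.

SE = σ/√n = 7/√16 = 1.7500
z = (x̄−μ₀)/SE = (71.5−71)/1.7500 = 0.2857
p-value (one-sided, H₁ less) = 0.61245
At α=0.05: p ≥ α → fail to reject H₀

reject H₀: no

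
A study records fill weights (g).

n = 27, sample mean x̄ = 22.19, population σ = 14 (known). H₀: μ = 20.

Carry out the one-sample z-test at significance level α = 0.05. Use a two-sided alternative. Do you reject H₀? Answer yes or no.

reject H₀: no

SE = σ/√n = 14/√27 = 2.6943
z = (x̄−μ₀)/SE = (22.19−20)/2.6943 = 0.8128
p-value (two-sided) = 0.41632
At α=0.05: p ≥ α → fail to reject H₀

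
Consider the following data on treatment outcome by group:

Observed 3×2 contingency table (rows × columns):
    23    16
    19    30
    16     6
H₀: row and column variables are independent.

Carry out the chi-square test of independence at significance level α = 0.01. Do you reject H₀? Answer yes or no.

Row totals [39, 49, 22], col totals [58, 52], n=110
χ² = (23−20.56)²/20.56 + (16−18.44)²/18.44 + (19−25.84)²/25.84 + (30−23.16)²/23.16 + (16−11.60)²/11.60 + (6−10.40)²/10.40 = 7.9677
df = 2
p-value (upper-tail) = 0.01861
At α=0.01: p ≥ α → fail to reject H₀

reject H₀: no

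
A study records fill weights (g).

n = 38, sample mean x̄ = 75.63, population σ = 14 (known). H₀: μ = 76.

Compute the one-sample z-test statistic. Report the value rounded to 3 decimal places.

SE = σ/√n = 14/√38 = 2.2711
z = (x̄−μ₀)/SE = (75.63−76)/2.2711 = -0.1629

test statistic = -0.163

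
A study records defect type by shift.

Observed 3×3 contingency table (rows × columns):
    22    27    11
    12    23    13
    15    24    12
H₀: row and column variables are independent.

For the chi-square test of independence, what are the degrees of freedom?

degrees of freedom = 4

df = (r−1)(c−1) = (3−1)·(3−1) = 4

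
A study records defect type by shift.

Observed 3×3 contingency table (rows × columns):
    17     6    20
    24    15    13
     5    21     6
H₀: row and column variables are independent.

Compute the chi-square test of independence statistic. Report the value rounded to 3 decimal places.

Row totals [43, 52, 32], col totals [46, 42, 39], n=127
χ² = (17−15.57)²/15.57 + (6−14.22)²/14.22 + (20−13.20)²/13.20 + (24−18.83)²/18.83 + (15−17.20)²/17.20 + (13−15.97)²/15.97 + (5−11.59)²/11.59 + (21−10.58)²/10.58 + (6−9.83)²/9.83 = 26.1207
df = 4

test statistic = 26.121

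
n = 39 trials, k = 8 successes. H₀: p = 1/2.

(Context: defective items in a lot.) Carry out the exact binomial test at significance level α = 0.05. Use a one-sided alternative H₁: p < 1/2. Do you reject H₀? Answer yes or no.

Exact binomial: n=39, k=8, p₀=1/2=0.5000
P(X≤8) from Σ C(n,i)·p₀^i·(1−p₀)^(n−i)
p-value (one-sided, H₁ less) = 0.00015
At α=0.05: p < α → reject H₀

reject H₀: yes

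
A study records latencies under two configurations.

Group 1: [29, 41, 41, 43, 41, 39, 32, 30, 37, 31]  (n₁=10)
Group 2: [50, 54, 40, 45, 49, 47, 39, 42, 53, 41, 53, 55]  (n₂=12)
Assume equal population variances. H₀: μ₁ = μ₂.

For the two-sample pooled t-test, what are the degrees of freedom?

df = n₁ + n₂ − 2 = 10 + 12 − 2 = 20

degrees of freedom = 20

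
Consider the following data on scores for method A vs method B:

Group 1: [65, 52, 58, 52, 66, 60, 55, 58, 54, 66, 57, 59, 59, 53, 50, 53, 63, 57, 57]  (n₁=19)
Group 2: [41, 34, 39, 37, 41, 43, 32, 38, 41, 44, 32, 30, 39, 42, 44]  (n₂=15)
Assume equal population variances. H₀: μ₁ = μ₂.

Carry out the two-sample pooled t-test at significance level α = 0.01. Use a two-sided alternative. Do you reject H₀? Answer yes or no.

x̄₁=57.579, s₁=4.823, n₁=19
x̄₂=38.467, s₂=4.565, n₂=15
s_p² = [18·4.823² + 14·4.565²]/32 = 22.1989
SE = √(s_p²·(1/19+1/15)) = 1.6274
t = (57.579−38.467)/1.6274 = 11.7444
df = 32
p-value (two-sided) = 0.00000
At α=0.01: p < α → reject H₀

reject H₀: yes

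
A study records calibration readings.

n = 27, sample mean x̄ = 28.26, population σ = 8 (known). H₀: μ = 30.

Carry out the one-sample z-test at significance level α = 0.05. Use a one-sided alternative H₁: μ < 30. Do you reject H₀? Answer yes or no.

SE = σ/√n = 8/√27 = 1.5396
z = (x̄−μ₀)/SE = (28.26−30)/1.5396 = -1.1302
p-value (one-sided, H₁ less) = 0.12920
At α=0.05: p ≥ α → fail to reject H₀

reject H₀: no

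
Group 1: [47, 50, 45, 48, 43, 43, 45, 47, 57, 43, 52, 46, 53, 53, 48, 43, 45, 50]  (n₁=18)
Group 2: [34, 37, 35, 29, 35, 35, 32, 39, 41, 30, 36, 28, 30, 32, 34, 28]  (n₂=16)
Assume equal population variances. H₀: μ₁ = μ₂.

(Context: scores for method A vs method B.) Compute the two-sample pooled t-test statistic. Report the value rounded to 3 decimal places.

test statistic = 10.395

x̄₁=47.667, s₁=4.102, n₁=18
x̄₂=33.438, s₂=3.847, n₂=16
s_p² = [17·4.102² + 15·3.847²]/32 = 15.8730
SE = √(s_p²·(1/18+1/16)) = 1.3689
t = (47.667−33.438)/1.3689 = 10.3946
df = 32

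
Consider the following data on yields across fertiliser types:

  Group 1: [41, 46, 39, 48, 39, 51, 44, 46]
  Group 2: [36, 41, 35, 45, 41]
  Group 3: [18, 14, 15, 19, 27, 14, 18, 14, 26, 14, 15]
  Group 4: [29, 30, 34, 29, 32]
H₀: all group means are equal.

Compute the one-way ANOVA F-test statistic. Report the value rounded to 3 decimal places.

Group means [44.25, 39.60, 17.64, 30.80], grand mean 31.034
SSB = Σnᵢ(x̄ᵢ−x̄)² = 3738.920; SSW = ΣΣ(x−x̄ᵢ)² = 444.045
MSB = 3738.920/3 = 1246.3067; MSW = 444.045/25 = 17.7618
F = MSB/MSW = 70.1677
df = (3, 25)

test statistic = 70.168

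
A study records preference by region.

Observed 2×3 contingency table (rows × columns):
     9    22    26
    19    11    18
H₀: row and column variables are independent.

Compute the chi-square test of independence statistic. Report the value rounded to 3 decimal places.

test statistic = 7.980

Row totals [57, 48], col totals [28, 33, 44], n=105
χ² = (9−15.20)²/15.20 + (22−17.91)²/17.91 + (26−23.89)²/23.89 + (19−12.80)²/12.80 + (11−15.09)²/15.09 + (18−20.11)²/20.11 = 7.9798
df = 2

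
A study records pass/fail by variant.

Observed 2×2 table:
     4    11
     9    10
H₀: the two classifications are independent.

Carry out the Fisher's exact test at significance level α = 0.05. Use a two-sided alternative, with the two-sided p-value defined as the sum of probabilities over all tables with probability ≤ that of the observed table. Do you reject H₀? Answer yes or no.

reject H₀: no

Margins: r₁=15, r₂=19, c₁=13, c₂=21, n=34
p_obs = C(15,4)·C(19,9)/C(34,13); sum pmf over tables with pmf ≤ p_obs
p-value (two-sided) = 0.29551
At α=0.05: p ≥ α → fail to reject H₀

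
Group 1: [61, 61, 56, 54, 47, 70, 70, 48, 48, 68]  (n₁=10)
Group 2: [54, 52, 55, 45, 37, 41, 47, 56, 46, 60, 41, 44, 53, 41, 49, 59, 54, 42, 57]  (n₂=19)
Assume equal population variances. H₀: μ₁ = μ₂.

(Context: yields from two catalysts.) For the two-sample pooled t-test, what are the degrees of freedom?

df = n₁ + n₂ − 2 = 10 + 19 − 2 = 27

degrees of freedom = 27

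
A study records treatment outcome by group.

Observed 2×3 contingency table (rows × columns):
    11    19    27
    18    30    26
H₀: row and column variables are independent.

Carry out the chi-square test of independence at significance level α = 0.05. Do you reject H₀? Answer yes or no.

Row totals [57, 74], col totals [29, 49, 53], n=131
χ² = (11−12.62)²/12.62 + (19−21.32)²/21.32 + (27−23.06)²/23.06 + (18−16.38)²/16.38 + (30−27.68)²/27.68 + (26−29.94)²/29.94 = 2.0056
df = 2
p-value (upper-tail) = 0.36685
At α=0.05: p ≥ α → fail to reject H₀

reject H₀: no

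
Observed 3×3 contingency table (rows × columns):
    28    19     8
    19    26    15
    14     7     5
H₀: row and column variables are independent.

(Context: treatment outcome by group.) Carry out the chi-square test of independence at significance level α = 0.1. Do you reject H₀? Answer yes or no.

reject H₀: no

Row totals [55, 60, 26], col totals [61, 52, 28], n=141
χ² = (28−23.79)²/23.79 + (19−20.28)²/20.28 + (8−10.92)²/10.92 + (19−25.96)²/25.96 + (26−22.13)²/22.13 + (15−11.91)²/11.91 + (14−11.25)²/11.25 + (7−9.59)²/9.59 + (5−5.16)²/5.16 = 6.3248
df = 4
p-value (upper-tail) = 0.17617
At α=0.1: p ≥ α → fail to reject H₀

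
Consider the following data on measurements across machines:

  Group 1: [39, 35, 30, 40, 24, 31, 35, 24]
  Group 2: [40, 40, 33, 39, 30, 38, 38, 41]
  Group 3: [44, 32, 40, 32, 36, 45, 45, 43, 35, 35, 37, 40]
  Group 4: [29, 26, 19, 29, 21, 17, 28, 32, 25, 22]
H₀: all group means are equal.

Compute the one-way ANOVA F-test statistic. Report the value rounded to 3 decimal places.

Group means [32.25, 37.38, 38.67, 24.80], grand mean 33.395
SSB = Σnᵢ(x̄ᵢ−x̄)² = 1209.437; SSW = ΣΣ(x−x̄ᵢ)² = 839.642
MSB = 1209.437/3 = 403.1458; MSW = 839.642/34 = 24.6953
F = MSB/MSW = 16.3248
df = (3, 34)

test statistic = 16.325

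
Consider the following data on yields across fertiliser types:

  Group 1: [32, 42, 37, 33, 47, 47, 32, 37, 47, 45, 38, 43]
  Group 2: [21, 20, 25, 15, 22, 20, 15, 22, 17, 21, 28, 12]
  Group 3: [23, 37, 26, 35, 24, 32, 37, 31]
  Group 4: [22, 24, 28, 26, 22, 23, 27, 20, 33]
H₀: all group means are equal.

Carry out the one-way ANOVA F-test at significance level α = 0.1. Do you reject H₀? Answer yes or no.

reject H₀: yes

Group means [40.00, 19.83, 30.62, 25.00], grand mean 28.976
SSB = Σnᵢ(x̄ᵢ−x̄)² = 2625.434; SSW = ΣΣ(x−x̄ᵢ)² = 957.542
MSB = 2625.434/3 = 875.1446; MSW = 957.542/37 = 25.8795
F = MSB/MSW = 33.8161
df = (3, 37)
p-value (upper-tail) = 0.00000
At α=0.1: p < α → reject H₀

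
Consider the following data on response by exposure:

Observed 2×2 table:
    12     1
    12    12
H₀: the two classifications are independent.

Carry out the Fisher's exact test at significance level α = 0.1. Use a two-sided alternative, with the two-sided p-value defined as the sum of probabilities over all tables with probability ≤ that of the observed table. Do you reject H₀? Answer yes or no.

Margins: r₁=13, r₂=24, c₁=24, c₂=13, n=37
p_obs = C(13,12)·C(24,12)/C(37,24); sum pmf over tables with pmf ≤ p_obs
p-value (two-sided) = 0.01287
At α=0.1: p < α → reject H₀

reject H₀: yes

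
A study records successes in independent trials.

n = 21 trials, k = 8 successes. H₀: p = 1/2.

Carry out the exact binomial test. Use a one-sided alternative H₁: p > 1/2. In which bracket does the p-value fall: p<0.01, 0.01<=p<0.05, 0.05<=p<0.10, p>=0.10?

Exact binomial: n=21, k=8, p₀=1/2=0.5000
P(X≥8) from Σ C(n,i)·p₀^i·(1−p₀)^(n−i)
p-value (one-sided, H₁ greater) = 0.90538
→ bracket: p>=0.10

p-value bracket: p>=0.10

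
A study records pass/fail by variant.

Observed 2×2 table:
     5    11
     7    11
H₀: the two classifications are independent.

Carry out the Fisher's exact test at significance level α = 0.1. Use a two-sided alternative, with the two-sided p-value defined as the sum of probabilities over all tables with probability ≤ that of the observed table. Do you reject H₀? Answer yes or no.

Margins: r₁=16, r₂=18, c₁=12, c₂=22, n=34
p_obs = C(16,5)·C(18,7)/C(34,12); sum pmf over tables with pmf ≤ p_obs
p-value (two-sided) = 0.72890
At α=0.1: p ≥ α → fail to reject H₀

reject H₀: no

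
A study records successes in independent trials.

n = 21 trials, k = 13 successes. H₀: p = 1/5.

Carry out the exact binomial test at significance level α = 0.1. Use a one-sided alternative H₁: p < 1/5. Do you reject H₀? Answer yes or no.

Exact binomial: n=21, k=13, p₀=1/5=0.2000
P(X≤13) from Σ C(n,i)·p₀^i·(1−p₀)^(n−i)
p-value (one-sided, H₁ less) = 1.00000
At α=0.1: p ≥ α → fail to reject H₀

reject H₀: no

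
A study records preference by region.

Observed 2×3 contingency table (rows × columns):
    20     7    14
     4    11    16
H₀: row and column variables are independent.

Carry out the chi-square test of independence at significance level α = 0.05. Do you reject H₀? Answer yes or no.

Row totals [41, 31], col totals [24, 18, 30], n=72
χ² = (20−13.67)²/13.67 + (7−10.25)²/10.25 + (14−17.08)²/17.08 + (4−10.33)²/10.33 + (11−7.75)²/7.75 + (16−12.92)²/12.92 = 10.5026
df = 2
p-value (upper-tail) = 0.00524
At α=0.05: p < α → reject H₀

reject H₀: yes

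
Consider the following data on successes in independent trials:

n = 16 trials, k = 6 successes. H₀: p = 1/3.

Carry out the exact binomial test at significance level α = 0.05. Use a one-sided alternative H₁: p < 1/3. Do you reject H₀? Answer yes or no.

reject H₀: no

Exact binomial: n=16, k=6, p₀=1/3=0.3333
P(X≤6) from Σ C(n,i)·p₀^i·(1−p₀)^(n−i)
p-value (one-sided, H₁ less) = 0.73743
At α=0.05: p ≥ α → fail to reject H₀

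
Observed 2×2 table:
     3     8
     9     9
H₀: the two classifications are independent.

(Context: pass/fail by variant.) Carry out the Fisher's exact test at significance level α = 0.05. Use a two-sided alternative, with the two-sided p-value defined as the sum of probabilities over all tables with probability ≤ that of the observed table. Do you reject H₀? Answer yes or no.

Margins: r₁=11, r₂=18, c₁=12, c₂=17, n=29
p_obs = C(11,3)·C(18,9)/C(29,12); sum pmf over tables with pmf ≤ p_obs
p-value (two-sided) = 0.27317
At α=0.05: p ≥ α → fail to reject H₀

reject H₀: no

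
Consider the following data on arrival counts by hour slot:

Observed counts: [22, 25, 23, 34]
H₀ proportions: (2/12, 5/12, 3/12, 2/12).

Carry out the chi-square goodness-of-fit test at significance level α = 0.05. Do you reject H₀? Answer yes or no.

reject H₀: yes

n = 104; E_i = n·p_i = [17.33, 43.33, 26.00, 17.33]
χ² = (22−17.33)²/17.33 + (25−43.33)²/43.33 + (23−26.00)²/26.00 + (34−17.33)²/17.33 = 25.3846
df = 3
p-value (upper-tail) = 0.00001
At α=0.05: p < α → reject H₀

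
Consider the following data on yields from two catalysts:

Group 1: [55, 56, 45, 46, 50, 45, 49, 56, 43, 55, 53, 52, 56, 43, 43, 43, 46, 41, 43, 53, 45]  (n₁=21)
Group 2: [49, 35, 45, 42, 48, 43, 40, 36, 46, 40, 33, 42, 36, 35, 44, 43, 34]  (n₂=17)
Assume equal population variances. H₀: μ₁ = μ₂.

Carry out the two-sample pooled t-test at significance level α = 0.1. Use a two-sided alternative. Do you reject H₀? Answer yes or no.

reject H₀: yes

x̄₁=48.476, s₁=5.316, n₁=21
x̄₂=40.647, s₂=5.049, n₂=17
s_p² = [20·5.316² + 16·5.049²]/36 = 27.0311
SE = √(s_p²·(1/21+1/17)) = 1.6962
t = (48.476−40.647)/1.6962 = 4.6156
df = 36
p-value (two-sided) = 0.00005
At α=0.1: p < α → reject H₀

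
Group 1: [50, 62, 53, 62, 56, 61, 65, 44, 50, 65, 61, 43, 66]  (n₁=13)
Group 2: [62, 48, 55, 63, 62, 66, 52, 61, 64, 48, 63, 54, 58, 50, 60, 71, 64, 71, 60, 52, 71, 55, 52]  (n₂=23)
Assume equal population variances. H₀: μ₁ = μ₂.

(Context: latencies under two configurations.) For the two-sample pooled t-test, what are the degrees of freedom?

degrees of freedom = 34

df = n₁ + n₂ − 2 = 13 + 23 − 2 = 34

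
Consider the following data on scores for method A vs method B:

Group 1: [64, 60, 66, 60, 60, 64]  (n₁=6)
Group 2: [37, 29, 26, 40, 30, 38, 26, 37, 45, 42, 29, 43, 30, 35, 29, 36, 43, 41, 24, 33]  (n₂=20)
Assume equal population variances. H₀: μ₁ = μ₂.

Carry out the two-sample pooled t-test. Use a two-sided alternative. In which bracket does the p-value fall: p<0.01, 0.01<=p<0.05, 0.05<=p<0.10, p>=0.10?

p-value bracket: p<0.01

x̄₁=62.333, s₁=2.658, n₁=6
x̄₂=34.650, s₂=6.483, n₂=20
s_p² = [5·2.658² + 19·6.483²]/24 = 34.7451
SE = √(s_p²·(1/6+1/20)) = 2.7437
t = (62.333−34.650)/2.7437 = 10.0896
df = 24
p-value (two-sided) = 0.00000
→ bracket: p<0.01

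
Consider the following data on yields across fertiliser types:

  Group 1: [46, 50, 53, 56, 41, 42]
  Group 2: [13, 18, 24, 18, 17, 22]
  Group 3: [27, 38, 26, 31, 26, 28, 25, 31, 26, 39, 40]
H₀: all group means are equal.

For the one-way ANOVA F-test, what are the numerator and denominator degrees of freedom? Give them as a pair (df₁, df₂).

degrees of freedom = [2, 20]

k = 3 groups, N = 23 total
df = (k−1, N−k) = (3−1, 23−3) = (2, 20)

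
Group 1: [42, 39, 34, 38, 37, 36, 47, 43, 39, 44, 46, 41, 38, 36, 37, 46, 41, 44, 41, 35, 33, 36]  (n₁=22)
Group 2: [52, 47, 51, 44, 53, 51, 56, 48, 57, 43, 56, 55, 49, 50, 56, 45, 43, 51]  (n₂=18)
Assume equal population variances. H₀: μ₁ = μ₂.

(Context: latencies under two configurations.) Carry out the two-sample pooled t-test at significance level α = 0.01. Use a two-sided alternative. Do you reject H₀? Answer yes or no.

reject H₀: yes

x̄₁=39.682, s₁=4.099, n₁=22
x̄₂=50.389, s₂=4.654, n₂=18
s_p² = [21·4.099² + 17·4.654²]/38 = 18.9750
SE = √(s_p²·(1/22+1/18)) = 1.3844
t = (39.682−50.389)/1.3844 = -7.7339
df = 38
p-value (two-sided) = 0.00000
At α=0.01: p < α → reject H₀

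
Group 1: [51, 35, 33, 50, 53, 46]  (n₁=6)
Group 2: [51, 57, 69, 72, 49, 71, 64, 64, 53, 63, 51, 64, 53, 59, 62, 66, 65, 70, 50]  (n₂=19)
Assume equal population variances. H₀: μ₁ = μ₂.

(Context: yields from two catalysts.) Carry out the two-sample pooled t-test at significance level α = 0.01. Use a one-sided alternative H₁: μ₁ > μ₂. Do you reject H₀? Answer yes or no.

x̄₁=44.667, s₁=8.595, n₁=6
x̄₂=60.684, s₂=7.638, n₂=19
s_p² = [5·8.595² + 18·7.638²]/23 = 61.7147
SE = √(s_p²·(1/6+1/19)) = 3.6788
t = (44.667−60.684)/3.6788 = -4.3540
df = 23
p-value (one-sided, H₁ greater) = 0.99988
At α=0.01: p ≥ α → fail to reject H₀

reject H₀: no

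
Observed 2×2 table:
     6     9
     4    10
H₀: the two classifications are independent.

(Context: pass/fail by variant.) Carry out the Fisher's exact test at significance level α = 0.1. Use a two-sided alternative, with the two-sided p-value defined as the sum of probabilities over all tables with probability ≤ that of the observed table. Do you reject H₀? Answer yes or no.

reject H₀: no

Margins: r₁=15, r₂=14, c₁=10, c₂=19, n=29
p_obs = C(15,6)·C(14,4)/C(29,10); sum pmf over tables with pmf ≤ p_obs
p-value (two-sided) = 0.69985
At α=0.1: p ≥ α → fail to reject H₀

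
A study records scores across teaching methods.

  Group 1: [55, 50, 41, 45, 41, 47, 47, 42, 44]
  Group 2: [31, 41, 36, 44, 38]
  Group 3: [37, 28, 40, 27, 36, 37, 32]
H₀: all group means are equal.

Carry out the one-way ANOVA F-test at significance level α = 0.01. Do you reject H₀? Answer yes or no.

reject H₀: yes

Group means [45.78, 38.00, 33.86], grand mean 39.952
SSB = Σnᵢ(x̄ᵢ−x̄)² = 584.540; SSW = ΣΣ(x−x̄ᵢ)² = 414.413
MSB = 584.540/2 = 292.2698; MSW = 414.413/18 = 23.0229
F = MSB/MSW = 12.6947
df = (2, 18)
p-value (upper-tail) = 0.00036
At α=0.01: p < α → reject H₀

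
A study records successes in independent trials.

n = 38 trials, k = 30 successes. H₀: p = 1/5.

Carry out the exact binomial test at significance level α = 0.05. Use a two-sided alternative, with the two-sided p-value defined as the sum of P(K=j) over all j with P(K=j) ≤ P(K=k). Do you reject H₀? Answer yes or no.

Exact binomial: n=38, k=30, p₀=1/5=0.2000
P(X=j) = C(n,j)·p₀^j·(1−p₀)^(n−j); p = Σ P(X=j) over j with P(X=j) ≤ P(X=30)
p-value (two-sided) = 0.00000
At α=0.05: p < α → reject H₀

reject H₀: yes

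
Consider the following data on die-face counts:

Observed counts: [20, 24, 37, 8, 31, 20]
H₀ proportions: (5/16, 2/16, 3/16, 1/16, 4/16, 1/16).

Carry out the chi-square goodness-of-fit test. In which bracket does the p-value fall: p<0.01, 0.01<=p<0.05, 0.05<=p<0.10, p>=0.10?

n = 140; E_i = n·p_i = [43.75, 17.50, 26.25, 8.75, 35.00, 8.75]
χ² = (20−43.75)²/43.75 + (24−17.50)²/17.50 + (37−26.25)²/26.25 + (8−8.75)²/8.75 + (31−35.00)²/35.00 + (20−8.75)²/8.75 = 34.6952
df = 5
p-value (upper-tail) = 0.00000
→ bracket: p<0.01

p-value bracket: p<0.01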